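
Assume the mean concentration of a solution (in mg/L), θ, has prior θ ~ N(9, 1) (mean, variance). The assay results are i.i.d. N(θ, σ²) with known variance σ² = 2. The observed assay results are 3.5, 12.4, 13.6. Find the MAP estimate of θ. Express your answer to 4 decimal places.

θ̂_MAP = 9.5000

n = 3; x̄ = (3.5 + 12.4 + 13.6)/3 = 29.5/3 = 59/6 ≈ 9.8333.
For a Normal prior and Normal likelihood with known variance, the posterior is Normal; its mode equals its mean, the precision-weighted average.
Prior precision 1/σ₀² = 1/1 = 1; data precision n/σ² = 3/2 = 1.5.
θ̂ = (1·9 + 1.5·(59/6)) / (1 + 1.5) = 23.75/2.5 = 9.5000.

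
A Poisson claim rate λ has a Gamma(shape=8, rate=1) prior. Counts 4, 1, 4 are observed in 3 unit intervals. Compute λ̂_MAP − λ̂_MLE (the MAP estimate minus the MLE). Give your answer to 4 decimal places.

Σxᵢ = 9. Posterior is Gamma(17, 4); MAP = (17−1)/4 = 16/4 ≈ 4.00000.
MLE = x̄ = 9/3 ≈ 3.00000.
Difference = 16/4 − 9/3 = 1 ≈ 1.0000.

MAP − MLE = 1.0000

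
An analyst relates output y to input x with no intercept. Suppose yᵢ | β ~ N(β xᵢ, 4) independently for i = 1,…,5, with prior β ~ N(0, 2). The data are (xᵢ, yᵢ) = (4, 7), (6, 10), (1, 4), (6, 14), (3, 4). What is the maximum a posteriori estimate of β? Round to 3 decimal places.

β̂_MAP = 1.880

log p(β | y) = −Σ(yᵢ − βxᵢ)²/(2·4) − β²/(2·2) + const.
Setting the derivative to zero: Σxᵢ(yᵢ − βxᵢ)/4 − β/2 = 0, so β = Σxᵢyᵢ / (Σxᵢ² + σ²/τ²).
Σxᵢyᵢ = 4·7 + 6·10 + 1·4 + 6·14 + 3·4 = 188; Σxᵢ² = 98; σ²/τ² = 2.
β̂_MAP = 188 / (98 + 2) = 188/100 ≈ 1.880.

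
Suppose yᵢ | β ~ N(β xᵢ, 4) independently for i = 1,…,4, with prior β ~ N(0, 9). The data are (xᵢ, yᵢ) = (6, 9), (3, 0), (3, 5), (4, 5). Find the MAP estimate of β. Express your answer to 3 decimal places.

β̂_MAP = 1.263

log p(β | y) = −Σ(yᵢ − βxᵢ)²/(2·4) − β²/(2·9) + const.
Setting the derivative to zero: Σxᵢ(yᵢ − βxᵢ)/4 − β/9 = 0, so β = Σxᵢyᵢ / (Σxᵢ² + σ²/τ²).
Σxᵢyᵢ = 6·9 + 3·0 + 3·5 + 4·5 = 89; Σxᵢ² = 70; σ²/τ² = 4/9.
β̂_MAP = 89 / (70 + 4/9) = 89/(634/9) = 801/634 ≈ 1.263.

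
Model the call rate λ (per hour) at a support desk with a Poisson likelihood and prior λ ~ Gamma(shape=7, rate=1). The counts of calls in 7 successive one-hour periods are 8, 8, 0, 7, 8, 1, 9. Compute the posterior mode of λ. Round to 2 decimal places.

Σxᵢ = 8+8+0+7+8+1+9 = 41, with n = 7.
Posterior ∝ λ^6e^(−1λ) · λ^41e^(−7λ) = λ^47e^(−8λ), i.e. Gamma(shape=48, rate=8).
The mode of a Gamma(a, b) with a ≥ 1 (shape–rate) is (a−1)/b = 47/8 ≈ 5.88.

λ̂_MAP = 5.88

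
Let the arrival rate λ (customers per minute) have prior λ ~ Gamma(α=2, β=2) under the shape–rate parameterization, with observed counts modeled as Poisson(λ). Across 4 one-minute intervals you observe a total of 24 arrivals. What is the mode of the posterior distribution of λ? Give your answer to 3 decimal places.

λ̂_MAP = 4.167

Σxᵢ = 24, n = 4.
Posterior ∝ λe^(−2λ) · λ^24e^(−4λ) = λ^25e^(−6λ), i.e. Gamma(shape=26, rate=6).
The mode of a Gamma(a, b) with a ≥ 1 (shape–rate) is (a−1)/b = 25/6 ≈ 4.167.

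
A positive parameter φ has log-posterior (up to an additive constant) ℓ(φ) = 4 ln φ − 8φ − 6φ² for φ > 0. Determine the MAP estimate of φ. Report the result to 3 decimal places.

ℓ'(φ) = 4/φ − 8 − 12φ. Setting this to zero and multiplying by φ: 12φ² + 8φ − 4 = 0.
φ = (−8 + √(8² + 4·12·4)) / (2·12) = (−8 + √256) / 24 = (−8 + 16)/24 = 1/3.
ℓ''(φ) = −4/φ² − 12 < 0, confirming a maximum.

φ̂_MAP = 0.333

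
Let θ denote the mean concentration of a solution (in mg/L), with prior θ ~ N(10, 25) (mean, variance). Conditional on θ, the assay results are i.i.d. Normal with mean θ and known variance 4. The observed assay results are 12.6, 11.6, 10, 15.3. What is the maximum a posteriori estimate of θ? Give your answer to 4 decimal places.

θ̂_MAP = 12.2837

n = 4; x̄ = (12.6 + 11.6 + 10 + 15.3)/4 = 49.5/4 = 12.375.
For a Normal prior and Normal likelihood with known variance, the posterior is Normal; its mode equals its mean, the precision-weighted average.
Prior precision 1/σ₀² = 1/25 = 0.04; data precision n/σ² = 4/4 = 1.
θ̂ = (0.04·10 + 1·12.375) / (0.04 + 1) = 12.775/1.04 = 2555/208 ≈ 12.2837.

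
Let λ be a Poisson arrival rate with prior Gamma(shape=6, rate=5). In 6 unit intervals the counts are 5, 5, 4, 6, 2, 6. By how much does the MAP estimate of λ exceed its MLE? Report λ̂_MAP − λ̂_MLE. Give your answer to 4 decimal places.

MAP − MLE = -1.6667

Σxᵢ = 28. Posterior is Gamma(34, 11); MAP = (34−1)/11 = 33/11 ≈ 3.00000.
MLE = x̄ = 28/6 ≈ 4.66667.
Difference = 33/11 − 28/6 = -5/3 ≈ -1.6667.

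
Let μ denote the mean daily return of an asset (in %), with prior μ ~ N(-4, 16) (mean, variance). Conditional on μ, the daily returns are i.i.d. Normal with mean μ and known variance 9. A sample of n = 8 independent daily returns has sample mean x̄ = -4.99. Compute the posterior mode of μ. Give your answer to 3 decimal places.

n = 8, x̄ = -4.99.
For a Normal prior and Normal likelihood with known variance, the posterior is Normal; its mode equals its mean, the precision-weighted average.
Prior precision 1/σ₀² = 1/16 = 0.0625; data precision n/σ² = 8/9.
μ̂ = (0.0625·(-4) + (8/9)·(-4.99)) / (0.0625 + 8/9) = (-4217/900)/(137/144) = -16868/3425 ≈ -4.925.

μ̂_MAP = -4.925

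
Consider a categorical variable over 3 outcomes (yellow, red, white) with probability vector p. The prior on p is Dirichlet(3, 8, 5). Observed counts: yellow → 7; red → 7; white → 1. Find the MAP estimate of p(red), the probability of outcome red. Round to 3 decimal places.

MAP estimate of p(red) = 0.500

The posterior is Dirichlet(αᵢ + nᵢ) = Dirichlet(10, 15, 6).
For a Dirichlet(a₁,…,a_K) with all aᵢ > 1, the mode has j-th component (aⱼ − 1)/(Σaᵢ − K).
Here Σaᵢ = 31 and K = 3, so p(red) = (15 − 1)/(31 − 3) = 14/28 ≈ 0.500.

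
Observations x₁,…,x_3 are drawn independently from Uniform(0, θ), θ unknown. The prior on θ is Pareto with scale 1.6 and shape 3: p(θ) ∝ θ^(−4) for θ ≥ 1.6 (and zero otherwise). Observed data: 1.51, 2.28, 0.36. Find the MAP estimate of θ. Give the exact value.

θ̂_MAP = 2.28

The Uniform(0, θ) likelihood is θ^(−n) for θ ≥ max(xᵢ), zero otherwise. Here max(xᵢ) = 2.28.
Posterior ∝ θ^(−4) · θ^(−3) = θ^(−7) on θ ≥ max(1.6, 2.28) = 2.28.
This density is strictly decreasing in θ, so the posterior mode lies at the lower boundary of the support.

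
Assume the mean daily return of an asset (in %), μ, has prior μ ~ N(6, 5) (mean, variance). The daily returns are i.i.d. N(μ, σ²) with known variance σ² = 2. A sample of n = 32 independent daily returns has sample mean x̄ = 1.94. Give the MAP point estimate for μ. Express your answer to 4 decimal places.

μ̂_MAP = 1.9901

n = 32, x̄ = 1.94.
For a Normal prior and Normal likelihood with known variance, the posterior is Normal; its mode equals its mean, the precision-weighted average.
Prior precision 1/σ₀² = 1/5 = 0.2; data precision n/σ² = 32/2 = 16.
μ̂ = (0.2·6 + 16·1.94) / (0.2 + 16) = 32.24/16.2 = 806/405 ≈ 1.9901.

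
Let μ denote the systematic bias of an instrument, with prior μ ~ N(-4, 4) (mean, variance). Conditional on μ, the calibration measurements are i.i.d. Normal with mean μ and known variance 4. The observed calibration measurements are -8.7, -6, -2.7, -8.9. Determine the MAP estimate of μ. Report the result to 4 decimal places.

n = 4; x̄ = ((-8.7) + (-6) + (-2.7) + (-8.9))/4 = -26.3/4 = -6.575.
For a Normal prior and Normal likelihood with known variance, the posterior is Normal; its mode equals its mean, the precision-weighted average.
Prior precision 1/σ₀² = 1/4 = 0.25; data precision n/σ² = 4/4 = 1.
μ̂ = (0.25·(-4) + 1·(-6.575)) / (0.25 + 1) = (-7.575)/1.25 = -6.0600.

μ̂_MAP = -6.0600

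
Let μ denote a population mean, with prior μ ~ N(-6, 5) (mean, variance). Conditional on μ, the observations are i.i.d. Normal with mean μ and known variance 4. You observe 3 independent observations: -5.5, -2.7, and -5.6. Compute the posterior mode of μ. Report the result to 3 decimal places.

μ̂_MAP = -4.895

n = 3; x̄ = ((-5.5) + (-2.7) + (-5.6))/3 = -13.8/3 = -4.6.
For a Normal prior and Normal likelihood with known variance, the posterior is Normal; its mode equals its mean, the precision-weighted average.
Prior precision 1/σ₀² = 1/5 = 0.2; data precision n/σ² = 3/4 = 0.75.
μ̂ = (0.2·(-6) + 0.75·(-4.6)) / (0.2 + 0.75) = (-4.65)/0.95 = -93/19 ≈ -4.895.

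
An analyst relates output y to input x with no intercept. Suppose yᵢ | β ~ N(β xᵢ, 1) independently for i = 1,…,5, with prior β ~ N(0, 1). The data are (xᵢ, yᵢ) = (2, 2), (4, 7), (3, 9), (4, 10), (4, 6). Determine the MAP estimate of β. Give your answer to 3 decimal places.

log p(β | y) = −Σ(yᵢ − βxᵢ)²/(2·1) − β²/(2·1) + const.
Setting the derivative to zero: Σxᵢ(yᵢ − βxᵢ)/1 − β/1 = 0, so β = Σxᵢyᵢ / (Σxᵢ² + σ²/τ²).
Σxᵢyᵢ = 2·2 + 4·7 + 3·9 + 4·10 + 4·6 = 123; Σxᵢ² = 61; σ²/τ² = 1.
β̂_MAP = 123 / (61 + 1) = 123/62 ≈ 1.984.

β̂_MAP = 1.984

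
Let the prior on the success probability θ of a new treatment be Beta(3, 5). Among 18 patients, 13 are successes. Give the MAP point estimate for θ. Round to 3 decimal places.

θ̂_MAP = 0.625

Prior: Beta(3, 5).
Data: 13 successes in 18 trials. The binomial likelihood contributes θ^13(1−θ)^5, so the posterior is Beta(3+13, 5+5) = Beta(16, 10).
For Beta(a, b) with a, b > 1 the mode is (a−1)/(a+b−2) = 15/24 ≈ 0.625.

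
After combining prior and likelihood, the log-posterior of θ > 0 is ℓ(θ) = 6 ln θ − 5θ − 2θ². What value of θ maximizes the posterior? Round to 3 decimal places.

ℓ'(θ) = 6/θ − 5 − 4θ. Setting this to zero and multiplying by θ: 4θ² + 5θ − 6 = 0.
θ = (−5 + √(5² + 4·4·6)) / (2·4) = (−5 + √121) / 8 = (−5 + 11)/8 = 3/4.
ℓ''(θ) = −6/θ² − 4 < 0, confirming a maximum.

θ̂_MAP = 0.750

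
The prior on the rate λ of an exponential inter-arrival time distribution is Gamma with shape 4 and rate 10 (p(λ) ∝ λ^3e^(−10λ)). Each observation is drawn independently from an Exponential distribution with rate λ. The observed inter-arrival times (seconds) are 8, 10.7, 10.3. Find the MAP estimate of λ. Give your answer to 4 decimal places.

λ̂_MAP = 0.1538

The Exponential(rate=λ) likelihood is ∝ λ^n e^(−λΣtᵢ). Here n = 3 and Σtᵢ = 8 + 10.7 + 10.3 = 29.
Posterior ∝ λ^3e^(−10λ) · λ^3e^(−29λ) = λ^6e^(−39λ), i.e. Gamma(7, 39).
Mode = (a−1)/b = 6/39 ≈ 0.1538.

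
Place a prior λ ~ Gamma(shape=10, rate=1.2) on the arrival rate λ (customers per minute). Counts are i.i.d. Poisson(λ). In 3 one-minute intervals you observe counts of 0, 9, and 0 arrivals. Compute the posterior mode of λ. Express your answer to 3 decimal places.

Σxᵢ = 0+9+0 = 9, with n = 3.
Posterior ∝ λ^9e^(−1.2λ) · λ^9e^(−3λ) = λ^18e^(−4.2λ), i.e. Gamma(shape=19, rate=4.2).
The mode of a Gamma(a, b) with a ≥ 1 (shape–rate) is (a−1)/b = 18/4.2 ≈ 4.286.

λ̂_MAP = 4.286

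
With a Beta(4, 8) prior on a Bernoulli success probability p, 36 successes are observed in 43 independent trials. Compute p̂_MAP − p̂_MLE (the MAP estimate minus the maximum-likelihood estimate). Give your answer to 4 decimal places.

Posterior is Beta(40, 15); MAP = (40−1)/(55−2) = 39/53 ≈ 0.73585.
MLE ignores the prior: p̂_MLE = k/n = 36/43 ≈ 0.83721.
Difference = 39/53 − 36/43 = -231/2279 ≈ -0.1014.

MAP − MLE = -0.1014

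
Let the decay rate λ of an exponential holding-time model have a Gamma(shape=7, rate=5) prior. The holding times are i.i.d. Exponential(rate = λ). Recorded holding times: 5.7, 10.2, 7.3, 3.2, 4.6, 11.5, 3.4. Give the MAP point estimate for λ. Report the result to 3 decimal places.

λ̂_MAP = 0.255

The Exponential(rate=λ) likelihood is ∝ λ^n e^(−λΣtᵢ). Here n = 7 and Σtᵢ = 5.7 + 10.2 + 7.3 + 3.2 + 4.6 + 11.5 + 3.4 = 45.9.
Posterior ∝ λ^6e^(−5λ) · λ^7e^(−45.9λ) = λ^13e^(−50.9λ), i.e. Gamma(14, 50.9).
Mode = (a−1)/b = 13/50.9 ≈ 0.255.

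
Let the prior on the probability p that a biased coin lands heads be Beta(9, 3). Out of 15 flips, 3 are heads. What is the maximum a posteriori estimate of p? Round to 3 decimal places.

Prior: Beta(9, 3).
Data: 3 successes in 15 trials. The binomial likelihood contributes p^3(1−p)^12, so the posterior is Beta(9+3, 3+12) = Beta(12, 15).
For Beta(a, b) with a, b > 1 the mode is (a−1)/(a+b−2) = 11/25 ≈ 0.440.

p̂_MAP = 0.440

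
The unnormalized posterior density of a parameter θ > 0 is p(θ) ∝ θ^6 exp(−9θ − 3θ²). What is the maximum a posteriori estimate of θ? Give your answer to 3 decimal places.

ℓ'(θ) = 6/θ − 9 − 6θ. Setting this to zero and multiplying by θ: 6θ² + 9θ − 6 = 0.
θ = (−9 + √(9² + 4·6·6)) / (2·6) = (−9 + √225) / 12 = (−9 + 15)/12 = 1/2.
ℓ''(θ) = −6/θ² − 6 < 0, confirming a maximum.

θ̂_MAP = 0.500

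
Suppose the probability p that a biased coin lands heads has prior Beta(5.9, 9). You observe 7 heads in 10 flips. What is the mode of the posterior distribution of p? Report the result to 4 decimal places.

p̂_MAP = 0.5197

Prior: Beta(5.9, 9).
Data: 7 successes in 10 trials. The binomial likelihood contributes p^7(1−p)^3, so the posterior is Beta(5.9+7, 9+3) = Beta(12.9, 12).
For Beta(a, b) with a, b > 1 the mode is (a−1)/(a+b−2) = 11.9/22.9 ≈ 0.5197.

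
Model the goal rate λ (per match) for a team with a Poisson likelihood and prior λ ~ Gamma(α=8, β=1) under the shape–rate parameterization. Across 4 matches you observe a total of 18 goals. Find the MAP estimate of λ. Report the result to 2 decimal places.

Σxᵢ = 18, n = 4.
Posterior ∝ λ^7e^(−1λ) · λ^18e^(−4λ) = λ^25e^(−5λ), i.e. Gamma(shape=26, rate=5).
The mode of a Gamma(a, b) with a ≥ 1 (shape–rate) is (a−1)/b = 25/5 ≈ 5.00.

λ̂_MAP = 5.00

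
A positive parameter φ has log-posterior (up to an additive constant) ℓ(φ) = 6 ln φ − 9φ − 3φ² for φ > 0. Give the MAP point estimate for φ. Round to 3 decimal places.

ℓ'(φ) = 6/φ − 9 − 6φ. Setting this to zero and multiplying by φ: 6φ² + 9φ − 6 = 0.
φ = (−9 + √(9² + 4·6·6)) / (2·6) = (−9 + √225) / 12 = (−9 + 15)/12 = 1/2.
ℓ''(φ) = −6/φ² − 6 < 0, confirming a maximum.

φ̂_MAP = 0.500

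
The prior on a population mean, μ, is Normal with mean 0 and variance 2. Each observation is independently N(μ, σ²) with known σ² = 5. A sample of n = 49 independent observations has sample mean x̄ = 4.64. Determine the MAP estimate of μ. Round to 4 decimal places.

μ̂_MAP = 4.4148

n = 49, x̄ = 4.64.
For a Normal prior and Normal likelihood with known variance, the posterior is Normal; its mode equals its mean, the precision-weighted average.
Prior precision 1/σ₀² = 1/2 = 0.5; data precision n/σ² = 49/5 = 9.8.
μ̂ = (0.5·0 + 9.8·4.64) / (0.5 + 9.8) = 45.472/10.3 = 11368/2575 ≈ 4.4148.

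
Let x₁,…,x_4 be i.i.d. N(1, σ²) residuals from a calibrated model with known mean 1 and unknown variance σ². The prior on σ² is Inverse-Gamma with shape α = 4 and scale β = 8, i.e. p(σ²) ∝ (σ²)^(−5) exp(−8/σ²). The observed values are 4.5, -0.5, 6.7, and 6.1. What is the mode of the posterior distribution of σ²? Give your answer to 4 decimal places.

Sum of squared deviations about the known mean: SS = (4.5−1)² + (-0.5−1)² + (6.7−1)² + (6.1−1)² = 73.
The Normal likelihood contributes (σ²)^(−n/2) exp(−SS/(2σ²)), so the posterior is Inverse-Gamma(α + n/2, β + SS/2) = Inverse-Gamma(6, 44.5).
The mode of Inverse-Gamma(a, b) is b/(a+1) = 44.5/7 ≈ 6.3571.

σ̂²_MAP = 6.3571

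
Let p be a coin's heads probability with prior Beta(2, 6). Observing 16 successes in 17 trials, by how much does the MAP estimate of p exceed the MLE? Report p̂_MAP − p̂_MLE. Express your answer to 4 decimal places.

MAP − MLE = -0.2020

Posterior is Beta(18, 7); MAP = (18−1)/(25−2) = 17/23 ≈ 0.73913.
MLE ignores the prior: p̂_MLE = k/n = 16/17 ≈ 0.94118.
Difference = 17/23 − 16/17 = -79/391 ≈ -0.2020.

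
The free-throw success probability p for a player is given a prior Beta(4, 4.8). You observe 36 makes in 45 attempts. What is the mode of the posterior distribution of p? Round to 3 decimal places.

p̂_MAP = 0.753

Prior: Beta(4, 4.8).
Data: 36 successes in 45 trials. The binomial likelihood contributes p^36(1−p)^9, so the posterior is Beta(4+36, 4.8+9) = Beta(40, 13.8).
For Beta(a, b) with a, b > 1 the mode is (a−1)/(a+b−2) = 39/51.8 ≈ 0.753.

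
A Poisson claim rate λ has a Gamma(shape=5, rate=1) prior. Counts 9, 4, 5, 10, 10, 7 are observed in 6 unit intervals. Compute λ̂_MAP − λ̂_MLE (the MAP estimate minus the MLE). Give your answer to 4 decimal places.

MAP − MLE = -0.5000

Σxᵢ = 45. Posterior is Gamma(50, 7); MAP = (50−1)/7 = 49/7 ≈ 7.00000.
MLE = x̄ = 45/6 ≈ 7.50000.
Difference = 49/7 − 45/6 = -1/2 ≈ -0.5000.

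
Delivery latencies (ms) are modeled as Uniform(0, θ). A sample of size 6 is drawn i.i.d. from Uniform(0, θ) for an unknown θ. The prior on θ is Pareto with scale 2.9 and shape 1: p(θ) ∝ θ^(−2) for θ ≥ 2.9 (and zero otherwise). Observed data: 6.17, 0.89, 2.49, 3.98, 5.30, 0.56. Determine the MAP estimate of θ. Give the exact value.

The Uniform(0, θ) likelihood is θ^(−n) for θ ≥ max(xᵢ), zero otherwise. Here max(xᵢ) = 6.17.
Posterior ∝ θ^(−2) · θ^(−6) = θ^(−8) on θ ≥ max(2.9, 6.17) = 6.17.
This density is strictly decreasing in θ, so the posterior mode lies at the lower boundary of the support.

θ̂_MAP = 6.17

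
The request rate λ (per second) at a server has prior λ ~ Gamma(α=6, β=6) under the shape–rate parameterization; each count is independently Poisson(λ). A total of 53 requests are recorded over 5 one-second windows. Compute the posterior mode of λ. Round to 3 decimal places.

Σxᵢ = 53, n = 5.
Posterior ∝ λ^5e^(−6λ) · λ^53e^(−5λ) = λ^58e^(−11λ), i.e. Gamma(shape=59, rate=11).
The mode of a Gamma(a, b) with a ≥ 1 (shape–rate) is (a−1)/b = 58/11 ≈ 5.273.

λ̂_MAP = 5.273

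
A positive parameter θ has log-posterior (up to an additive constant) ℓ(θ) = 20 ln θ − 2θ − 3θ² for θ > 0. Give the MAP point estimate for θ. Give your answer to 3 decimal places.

ℓ'(θ) = 20/θ − 2 − 6θ. Setting this to zero and multiplying by θ: 6θ² + 2θ − 20 = 0.
θ = (−2 + √(2² + 4·6·20)) / (2·6) = (−2 + √484) / 12 = (−2 + 22)/12 = 5/3.
ℓ''(θ) = −20/θ² − 6 < 0, confirming a maximum.

θ̂_MAP = 1.667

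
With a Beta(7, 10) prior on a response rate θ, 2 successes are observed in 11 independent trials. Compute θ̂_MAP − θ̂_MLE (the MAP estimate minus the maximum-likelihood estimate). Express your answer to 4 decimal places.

Posterior is Beta(9, 19); MAP = (9−1)/(28−2) = 8/26 ≈ 0.30769.
MLE ignores the prior: θ̂_MLE = k/n = 2/11 ≈ 0.18182.
Difference = 8/26 − 2/11 = 18/143 ≈ 0.1259.

MAP − MLE = 0.1259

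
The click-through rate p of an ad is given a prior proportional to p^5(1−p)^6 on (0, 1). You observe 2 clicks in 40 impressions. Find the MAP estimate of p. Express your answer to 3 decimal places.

The prior density ∝ p^5(1−p)^6 is the kernel of Beta(6, 7).
Data: 2 successes in 40 trials. The binomial likelihood contributes p^2(1−p)^38, so the posterior is Beta(6+2, 7+38) = Beta(8, 45).
For Beta(a, b) with a, b > 1 the mode is (a−1)/(a+b−2) = 7/51 ≈ 0.137.

p̂_MAP = 0.137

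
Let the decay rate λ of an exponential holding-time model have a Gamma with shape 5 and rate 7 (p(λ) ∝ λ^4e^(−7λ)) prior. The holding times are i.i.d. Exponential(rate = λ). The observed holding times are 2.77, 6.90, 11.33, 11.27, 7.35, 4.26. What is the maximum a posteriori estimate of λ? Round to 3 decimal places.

λ̂_MAP = 0.197

The Exponential(rate=λ) likelihood is ∝ λ^n e^(−λΣtᵢ). Here n = 6 and Σtᵢ = 2.77 + 6.90 + 11.33 + 11.27 + 7.35 + 4.26 = 43.88.
Posterior ∝ λ^4e^(−7λ) · λ^6e^(−43.88λ) = λ^10e^(−50.88λ), i.e. Gamma(11, 50.88).
Mode = (a−1)/b = 10/50.88 ≈ 0.197.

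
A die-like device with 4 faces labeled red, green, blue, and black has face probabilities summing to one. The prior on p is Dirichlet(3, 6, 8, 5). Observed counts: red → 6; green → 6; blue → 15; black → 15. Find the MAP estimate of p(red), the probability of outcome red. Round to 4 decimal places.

The posterior is Dirichlet(αᵢ + nᵢ) = Dirichlet(9, 12, 23, 20).
For a Dirichlet(a₁,…,a_K) with all aᵢ > 1, the mode has j-th component (aⱼ − 1)/(Σaᵢ − K).
Here Σaᵢ = 64 and K = 4, so p(red) = (9 − 1)/(64 − 4) = 8/60 ≈ 0.1333.

MAP estimate of p(red) = 0.1333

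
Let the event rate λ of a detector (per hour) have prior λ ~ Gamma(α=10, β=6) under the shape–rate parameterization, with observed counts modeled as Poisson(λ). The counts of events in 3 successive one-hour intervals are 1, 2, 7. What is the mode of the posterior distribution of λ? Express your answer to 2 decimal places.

λ̂_MAP = 2.11

Σxᵢ = 1+2+7 = 10, with n = 3.
Posterior ∝ λ^9e^(−6λ) · λ^10e^(−3λ) = λ^19e^(−9λ), i.e. Gamma(shape=20, rate=9).
The mode of a Gamma(a, b) with a ≥ 1 (shape–rate) is (a−1)/b = 19/9 ≈ 2.11.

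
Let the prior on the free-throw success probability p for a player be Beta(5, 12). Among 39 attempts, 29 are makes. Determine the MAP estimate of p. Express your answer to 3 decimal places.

p̂_MAP = 0.611

Prior: Beta(5, 12).
Data: 29 successes in 39 trials. The binomial likelihood contributes p^29(1−p)^10, so the posterior is Beta(5+29, 12+10) = Beta(34, 22).
For Beta(a, b) with a, b > 1 the mode is (a−1)/(a+b−2) = 33/54 ≈ 0.611.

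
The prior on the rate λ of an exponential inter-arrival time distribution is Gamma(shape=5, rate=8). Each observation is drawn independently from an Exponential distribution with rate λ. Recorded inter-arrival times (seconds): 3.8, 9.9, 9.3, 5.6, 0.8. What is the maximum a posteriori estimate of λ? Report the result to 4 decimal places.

The Exponential(rate=λ) likelihood is ∝ λ^n e^(−λΣtᵢ). Here n = 5 and Σtᵢ = 3.8 + 9.9 + 9.3 + 5.6 + 0.8 = 29.4.
Posterior ∝ λ^4e^(−8λ) · λ^5e^(−29.4λ) = λ^9e^(−37.4λ), i.e. Gamma(10, 37.4).
Mode = (a−1)/b = 9/37.4 ≈ 0.2406.

λ̂_MAP = 0.2406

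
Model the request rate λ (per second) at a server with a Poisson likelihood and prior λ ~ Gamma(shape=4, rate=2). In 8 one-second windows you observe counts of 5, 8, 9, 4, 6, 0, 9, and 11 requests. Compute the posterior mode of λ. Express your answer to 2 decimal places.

Σxᵢ = 5+8+9+4+6+0+9+11 = 52, with n = 8.
Posterior ∝ λ^3e^(−2λ) · λ^52e^(−8λ) = λ^55e^(−10λ), i.e. Gamma(shape=56, rate=10).
The mode of a Gamma(a, b) with a ≥ 1 (shape–rate) is (a−1)/b = 55/10 ≈ 5.50.

λ̂_MAP = 5.50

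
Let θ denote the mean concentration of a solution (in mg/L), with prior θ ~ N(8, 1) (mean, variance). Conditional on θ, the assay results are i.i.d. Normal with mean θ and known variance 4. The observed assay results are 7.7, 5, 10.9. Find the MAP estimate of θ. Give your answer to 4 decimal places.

n = 3; x̄ = (7.7 + 5 + 10.9)/3 = 23.6/3 = 118/15 ≈ 7.8667.
For a Normal prior and Normal likelihood with known variance, the posterior is Normal; its mode equals its mean, the precision-weighted average.
Prior precision 1/σ₀² = 1/1 = 1; data precision n/σ² = 3/4 = 0.75.
θ̂ = (1·8 + 0.75·(118/15)) / (1 + 0.75) = 13.9/1.75 = 278/35 ≈ 7.9429.

θ̂_MAP = 7.9429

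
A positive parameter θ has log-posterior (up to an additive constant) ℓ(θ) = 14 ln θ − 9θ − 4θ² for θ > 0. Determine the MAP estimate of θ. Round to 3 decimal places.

θ̂_MAP = 0.875

ℓ'(θ) = 14/θ − 9 − 8θ. Setting this to zero and multiplying by θ: 8θ² + 9θ − 14 = 0.
θ = (−9 + √(9² + 4·8·14)) / (2·8) = (−9 + √529) / 16 = (−9 + 23)/16 = 7/8.
ℓ''(θ) = −14/θ² − 8 < 0, confirming a maximum.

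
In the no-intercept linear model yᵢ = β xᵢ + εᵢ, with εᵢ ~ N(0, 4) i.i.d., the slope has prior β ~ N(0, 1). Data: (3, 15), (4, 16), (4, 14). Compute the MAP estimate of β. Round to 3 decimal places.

log p(β | y) = −Σ(yᵢ − βxᵢ)²/(2·4) − β²/(2·1) + const.
Setting the derivative to zero: Σxᵢ(yᵢ − βxᵢ)/4 − β/1 = 0, so β = Σxᵢyᵢ / (Σxᵢ² + σ²/τ²).
Σxᵢyᵢ = 3·15 + 4·16 + 4·14 = 165; Σxᵢ² = 41; σ²/τ² = 4.
β̂_MAP = 165 / (41 + 4) = 165/45 ≈ 3.667.

β̂_MAP = 3.667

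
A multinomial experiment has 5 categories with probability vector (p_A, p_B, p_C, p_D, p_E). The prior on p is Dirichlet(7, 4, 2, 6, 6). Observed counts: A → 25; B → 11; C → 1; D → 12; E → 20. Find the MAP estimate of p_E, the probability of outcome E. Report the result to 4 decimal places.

MAP estimate of p_E = 0.2809

The posterior is Dirichlet(αᵢ + nᵢ) = Dirichlet(32, 15, 3, 18, 26).
For a Dirichlet(a₁,…,a_K) with all aᵢ > 1, the mode has j-th component (aⱼ − 1)/(Σaᵢ − K).
Here Σaᵢ = 94 and K = 5, so p_E = (26 − 1)/(94 − 5) = 25/89 ≈ 0.2809.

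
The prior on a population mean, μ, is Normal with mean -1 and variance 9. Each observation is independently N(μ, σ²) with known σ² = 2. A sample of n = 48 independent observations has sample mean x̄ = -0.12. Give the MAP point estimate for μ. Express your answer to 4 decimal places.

μ̂_MAP = -0.1241

n = 48, x̄ = -0.12.
For a Normal prior and Normal likelihood with known variance, the posterior is Normal; its mode equals its mean, the precision-weighted average.
Prior precision 1/σ₀² = 1/9; data precision n/σ² = 48/2 = 24.
μ̂ = ((1/9)·(-1) + 24·(-0.12)) / (1/9 + 24) = (-673/225)/(217/9) = -673/5425 ≈ -0.1241.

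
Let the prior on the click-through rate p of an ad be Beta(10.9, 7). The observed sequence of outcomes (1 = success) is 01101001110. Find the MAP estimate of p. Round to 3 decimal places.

p̂_MAP = 0.591

Prior: Beta(10.9, 7).
Data: 6 successes in 11 trials (from the sequence). The binomial likelihood contributes p^6(1−p)^5, so the posterior is Beta(10.9+6, 7+5) = Beta(16.9, 12).
For Beta(a, b) with a, b > 1 the mode is (a−1)/(a+b−2) = 15.9/26.9 ≈ 0.591.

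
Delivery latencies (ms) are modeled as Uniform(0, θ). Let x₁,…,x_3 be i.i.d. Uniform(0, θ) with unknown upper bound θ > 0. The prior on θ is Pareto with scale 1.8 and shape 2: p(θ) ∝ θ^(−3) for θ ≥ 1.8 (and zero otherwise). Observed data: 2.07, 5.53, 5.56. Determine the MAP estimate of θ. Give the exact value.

θ̂_MAP = 5.56

The Uniform(0, θ) likelihood is θ^(−n) for θ ≥ max(xᵢ), zero otherwise. Here max(xᵢ) = 5.56.
Posterior ∝ θ^(−3) · θ^(−3) = θ^(−6) on θ ≥ max(1.8, 5.56) = 5.56.
This density is strictly decreasing in θ, so the posterior mode lies at the lower boundary of the support.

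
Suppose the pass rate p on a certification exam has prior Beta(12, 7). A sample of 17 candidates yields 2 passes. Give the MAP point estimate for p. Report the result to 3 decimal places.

p̂_MAP = 0.382

Prior: Beta(12, 7).
Data: 2 successes in 17 trials. The binomial likelihood contributes p^2(1−p)^15, so the posterior is Beta(12+2, 7+15) = Beta(14, 22).
For Beta(a, b) with a, b > 1 the mode is (a−1)/(a+b−2) = 13/34 ≈ 0.382.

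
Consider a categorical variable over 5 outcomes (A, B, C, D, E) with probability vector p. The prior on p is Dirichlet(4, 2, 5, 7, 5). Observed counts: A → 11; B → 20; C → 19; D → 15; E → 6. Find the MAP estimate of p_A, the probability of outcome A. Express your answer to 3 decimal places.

The posterior is Dirichlet(αᵢ + nᵢ) = Dirichlet(15, 22, 24, 22, 11).
For a Dirichlet(a₁,…,a_K) with all aᵢ > 1, the mode has j-th component (aⱼ − 1)/(Σaᵢ − K).
Here Σaᵢ = 94 and K = 5, so p_A = (15 − 1)/(94 − 5) = 14/89 ≈ 0.157.

MAP estimate of p_A = 0.157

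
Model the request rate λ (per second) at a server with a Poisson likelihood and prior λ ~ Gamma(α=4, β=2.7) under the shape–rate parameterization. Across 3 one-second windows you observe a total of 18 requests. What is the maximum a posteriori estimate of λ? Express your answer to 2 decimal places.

Σxᵢ = 18, n = 3.
Posterior ∝ λ^3e^(−2.7λ) · λ^18e^(−3λ) = λ^21e^(−5.7λ), i.e. Gamma(shape=22, rate=5.7).
The mode of a Gamma(a, b) with a ≥ 1 (shape–rate) is (a−1)/b = 21/5.7 ≈ 3.68.

λ̂_MAP = 3.68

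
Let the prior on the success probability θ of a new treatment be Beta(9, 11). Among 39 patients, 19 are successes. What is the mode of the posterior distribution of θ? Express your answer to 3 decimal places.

Prior: Beta(9, 11).
Data: 19 successes in 39 trials. The binomial likelihood contributes θ^19(1−θ)^20, so the posterior is Beta(9+19, 11+20) = Beta(28, 31).
For Beta(a, b) with a, b > 1 the mode is (a−1)/(a+b−2) = 27/57 ≈ 0.474.

θ̂_MAP = 0.474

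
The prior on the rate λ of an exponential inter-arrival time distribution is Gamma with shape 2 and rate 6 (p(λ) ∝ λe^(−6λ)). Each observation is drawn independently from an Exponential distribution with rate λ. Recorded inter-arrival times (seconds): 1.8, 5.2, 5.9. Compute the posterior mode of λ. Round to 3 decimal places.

λ̂_MAP = 0.212

The Exponential(rate=λ) likelihood is ∝ λ^n e^(−λΣtᵢ). Here n = 3 and Σtᵢ = 1.8 + 5.2 + 5.9 = 12.9.
Posterior ∝ λe^(−6λ) · λ^3e^(−12.9λ) = λ^4e^(−18.9λ), i.e. Gamma(5, 18.9).
Mode = (a−1)/b = 4/18.9 ≈ 0.212.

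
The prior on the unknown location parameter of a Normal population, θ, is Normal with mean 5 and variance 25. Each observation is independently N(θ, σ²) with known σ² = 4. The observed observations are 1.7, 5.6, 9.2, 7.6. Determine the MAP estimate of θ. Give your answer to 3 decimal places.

n = 4; x̄ = (1.7 + 5.6 + 9.2 + 7.6)/4 = 24.1/4 = 6.025.
For a Normal prior and Normal likelihood with known variance, the posterior is Normal; its mode equals its mean, the precision-weighted average.
Prior precision 1/σ₀² = 1/25 = 0.04; data precision n/σ² = 4/4 = 1.
θ̂ = (0.04·5 + 1·6.025) / (0.04 + 1) = 6.225/1.04 = 1245/208 ≈ 5.986.

θ̂_MAP = 5.986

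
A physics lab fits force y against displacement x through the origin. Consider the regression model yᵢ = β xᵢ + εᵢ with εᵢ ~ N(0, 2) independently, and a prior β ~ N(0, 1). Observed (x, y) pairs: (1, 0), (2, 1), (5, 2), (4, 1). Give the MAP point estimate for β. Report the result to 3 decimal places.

log p(β | y) = −Σ(yᵢ − βxᵢ)²/(2·2) − β²/(2·1) + const.
Setting the derivative to zero: Σxᵢ(yᵢ − βxᵢ)/2 − β/1 = 0, so β = Σxᵢyᵢ / (Σxᵢ² + σ²/τ²).
Σxᵢyᵢ = 1·0 + 2·1 + 5·2 + 4·1 = 16; Σxᵢ² = 46; σ²/τ² = 2.
β̂_MAP = 16 / (46 + 2) = 16/48 ≈ 0.333.

β̂_MAP = 0.333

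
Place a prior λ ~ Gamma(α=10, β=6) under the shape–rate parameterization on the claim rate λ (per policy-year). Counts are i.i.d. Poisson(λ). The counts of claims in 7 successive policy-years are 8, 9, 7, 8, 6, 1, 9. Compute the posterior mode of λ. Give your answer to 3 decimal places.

λ̂_MAP = 4.385

Σxᵢ = 8+9+7+8+6+1+9 = 48, with n = 7.
Posterior ∝ λ^9e^(−6λ) · λ^48e^(−7λ) = λ^57e^(−13λ), i.e. Gamma(shape=58, rate=13).
The mode of a Gamma(a, b) with a ≥ 1 (shape–rate) is (a−1)/b = 57/13 ≈ 4.385.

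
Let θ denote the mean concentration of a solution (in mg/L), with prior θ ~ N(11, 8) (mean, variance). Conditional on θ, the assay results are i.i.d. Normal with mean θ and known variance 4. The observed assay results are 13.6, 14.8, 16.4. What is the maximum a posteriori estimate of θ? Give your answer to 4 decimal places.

θ̂_MAP = 14.3714

n = 3; x̄ = (13.6 + 14.8 + 16.4)/3 = 44.8/3 = 224/15 ≈ 14.9333.
For a Normal prior and Normal likelihood with known variance, the posterior is Normal; its mode equals its mean, the precision-weighted average.
Prior precision 1/σ₀² = 1/8 = 0.125; data precision n/σ² = 3/4 = 0.75.
θ̂ = (0.125·11 + 0.75·(224/15)) / (0.125 + 0.75) = 12.575/0.875 = 503/35 ≈ 14.3714.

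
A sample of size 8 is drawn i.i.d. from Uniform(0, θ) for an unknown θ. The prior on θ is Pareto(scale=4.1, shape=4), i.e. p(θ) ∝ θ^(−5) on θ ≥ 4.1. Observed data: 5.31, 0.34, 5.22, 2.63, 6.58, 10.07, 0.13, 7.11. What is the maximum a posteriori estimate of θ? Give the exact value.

The Uniform(0, θ) likelihood is θ^(−n) for θ ≥ max(xᵢ), zero otherwise. Here max(xᵢ) = 10.07.
Posterior ∝ θ^(−5) · θ^(−8) = θ^(−13) on θ ≥ max(4.1, 10.07) = 10.07.
This density is strictly decreasing in θ, so the posterior mode lies at the lower boundary of the support.

θ̂_MAP = 10.07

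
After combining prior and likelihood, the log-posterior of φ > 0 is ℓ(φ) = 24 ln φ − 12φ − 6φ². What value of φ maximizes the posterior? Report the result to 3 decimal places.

φ̂_MAP = 1.000

ℓ'(φ) = 24/φ − 12 − 12φ. Setting this to zero and multiplying by φ: 12φ² + 12φ − 24 = 0.
φ = (−12 + √(12² + 4·12·24)) / (2·12) = (−12 + √1296) / 24 = (−12 + 36)/24 = 1.
ℓ''(φ) = −24/φ² − 12 < 0, confirming a maximum.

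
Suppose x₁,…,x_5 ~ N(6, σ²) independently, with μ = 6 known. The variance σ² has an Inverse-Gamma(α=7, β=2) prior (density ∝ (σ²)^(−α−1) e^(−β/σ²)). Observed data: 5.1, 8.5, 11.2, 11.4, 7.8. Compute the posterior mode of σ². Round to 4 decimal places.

Sum of squared deviations about the known mean: SS = (5.1−6)² + (8.5−6)² + (11.2−6)² + (11.4−6)² + (7.8−6)² = 66.5.
The Normal likelihood contributes (σ²)^(−n/2) exp(−SS/(2σ²)), so the posterior is Inverse-Gamma(α + n/2, β + SS/2) = Inverse-Gamma(9.5, 35.25).
The mode of Inverse-Gamma(a, b) is b/(a+1) = 35.25/10.5 ≈ 3.3571.

σ̂²_MAP = 3.3571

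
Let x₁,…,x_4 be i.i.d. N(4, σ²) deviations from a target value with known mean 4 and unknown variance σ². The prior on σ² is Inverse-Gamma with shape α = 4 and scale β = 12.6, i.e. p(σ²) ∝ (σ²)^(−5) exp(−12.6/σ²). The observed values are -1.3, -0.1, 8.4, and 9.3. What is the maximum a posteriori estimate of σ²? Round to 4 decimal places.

σ̂²_MAP = 8.3964

Sum of squared deviations about the known mean: SS = (-1.3−4)² + (-0.1−4)² + (8.4−4)² + (9.3−4)² = 92.35.
The Normal likelihood contributes (σ²)^(−n/2) exp(−SS/(2σ²)), so the posterior is Inverse-Gamma(α + n/2, β + SS/2) = Inverse-Gamma(6, 58.775).
The mode of Inverse-Gamma(a, b) is b/(a+1) = 58.775/7 ≈ 8.3964.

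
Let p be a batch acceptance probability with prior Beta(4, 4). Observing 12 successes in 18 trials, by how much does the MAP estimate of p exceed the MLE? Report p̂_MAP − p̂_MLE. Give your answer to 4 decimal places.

Posterior is Beta(16, 10); MAP = (16−1)/(26−2) = 15/24 ≈ 0.62500.
MLE ignores the prior: p̂_MLE = k/n = 12/18 ≈ 0.66667.
Difference = 15/24 − 12/18 = -1/24 ≈ -0.0417.

MAP − MLE = -0.0417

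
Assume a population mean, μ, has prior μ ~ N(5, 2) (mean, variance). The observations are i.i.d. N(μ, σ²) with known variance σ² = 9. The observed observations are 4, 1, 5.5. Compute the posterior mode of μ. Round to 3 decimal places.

n = 3; x̄ = (4 + 1 + 5.5)/3 = 10.5/3 = 3.5.
For a Normal prior and Normal likelihood with known variance, the posterior is Normal; its mode equals its mean, the precision-weighted average.
Prior precision 1/σ₀² = 1/2 = 0.5; data precision n/σ² = 3/9 = 1/3.
μ̂ = (0.5·5 + (1/3)·3.5) / (0.5 + 1/3) = (11/3)/(5/6) = 4.400.

μ̂_MAP = 4.400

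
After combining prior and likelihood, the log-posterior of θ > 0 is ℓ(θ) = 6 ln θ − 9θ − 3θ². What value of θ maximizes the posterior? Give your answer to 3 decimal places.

ℓ'(θ) = 6/θ − 9 − 6θ. Setting this to zero and multiplying by θ: 6θ² + 9θ − 6 = 0.
θ = (−9 + √(9² + 4·6·6)) / (2·6) = (−9 + √225) / 12 = (−9 + 15)/12 = 1/2.
ℓ''(θ) = −6/θ² − 6 < 0, confirming a maximum.

θ̂_MAP = 0.500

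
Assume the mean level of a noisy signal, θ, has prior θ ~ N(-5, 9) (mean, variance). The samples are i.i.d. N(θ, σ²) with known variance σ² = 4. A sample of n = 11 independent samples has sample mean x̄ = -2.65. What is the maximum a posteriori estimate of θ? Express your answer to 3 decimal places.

n = 11, x̄ = -2.65.
For a Normal prior and Normal likelihood with known variance, the posterior is Normal; its mode equals its mean, the precision-weighted average.
Prior precision 1/σ₀² = 1/9; data precision n/σ² = 11/4 = 2.75.
θ̂ = ((1/9)·(-5) + 2.75·(-2.65)) / (1/9 + 2.75) = (-5647/720)/(103/36) = -5647/2060 ≈ -2.741.

θ̂_MAP = -2.741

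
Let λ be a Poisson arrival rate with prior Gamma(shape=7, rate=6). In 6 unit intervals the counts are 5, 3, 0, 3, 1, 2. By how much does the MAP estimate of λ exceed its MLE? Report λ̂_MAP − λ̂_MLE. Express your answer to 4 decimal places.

Σxᵢ = 14. Posterior is Gamma(21, 12); MAP = (21−1)/12 = 20/12 ≈ 1.66667.
MLE = x̄ = 14/6 ≈ 2.33333.
Difference = 20/12 − 14/6 = -2/3 ≈ -0.6667.

MAP − MLE = -0.6667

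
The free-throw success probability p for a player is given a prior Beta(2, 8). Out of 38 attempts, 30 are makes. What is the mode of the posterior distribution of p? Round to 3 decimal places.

p̂_MAP = 0.674

Prior: Beta(2, 8).
Data: 30 successes in 38 trials. The binomial likelihood contributes p^30(1−p)^8, so the posterior is Beta(2+30, 8+8) = Beta(32, 16).
For Beta(a, b) with a, b > 1 the mode is (a−1)/(a+b−2) = 31/46 ≈ 0.674.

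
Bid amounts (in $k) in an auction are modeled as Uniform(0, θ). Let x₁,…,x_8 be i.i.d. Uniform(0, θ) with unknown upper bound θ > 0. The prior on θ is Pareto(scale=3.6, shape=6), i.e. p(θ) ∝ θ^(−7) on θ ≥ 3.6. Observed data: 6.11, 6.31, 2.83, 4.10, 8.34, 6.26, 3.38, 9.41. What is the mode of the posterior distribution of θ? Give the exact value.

θ̂_MAP = 9.41

The Uniform(0, θ) likelihood is θ^(−n) for θ ≥ max(xᵢ), zero otherwise. Here max(xᵢ) = 9.41.
Posterior ∝ θ^(−7) · θ^(−8) = θ^(−15) on θ ≥ max(3.6, 9.41) = 9.41.
This density is strictly decreasing in θ, so the posterior mode lies at the lower boundary of the support.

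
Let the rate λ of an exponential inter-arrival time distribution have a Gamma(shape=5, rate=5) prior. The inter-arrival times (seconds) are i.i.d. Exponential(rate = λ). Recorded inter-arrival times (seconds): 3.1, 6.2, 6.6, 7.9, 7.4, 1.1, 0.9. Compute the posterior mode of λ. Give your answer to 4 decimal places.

The Exponential(rate=λ) likelihood is ∝ λ^n e^(−λΣtᵢ). Here n = 7 and Σtᵢ = 3.1 + 6.2 + 6.6 + 7.9 + 7.4 + 1.1 + 0.9 = 33.2.
Posterior ∝ λ^4e^(−5λ) · λ^7e^(−33.2λ) = λ^11e^(−38.2λ), i.e. Gamma(12, 38.2).
Mode = (a−1)/b = 11/38.2 ≈ 0.2880.

λ̂_MAP = 0.2880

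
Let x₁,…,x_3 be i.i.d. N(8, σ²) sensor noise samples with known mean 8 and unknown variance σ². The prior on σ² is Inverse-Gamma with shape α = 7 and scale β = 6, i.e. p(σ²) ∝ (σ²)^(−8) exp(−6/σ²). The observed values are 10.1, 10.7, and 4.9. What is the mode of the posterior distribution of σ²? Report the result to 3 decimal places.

Sum of squared deviations about the known mean: SS = (10.1−8)² + (10.7−8)² + (4.9−8)² = 21.31.
The Normal likelihood contributes (σ²)^(−n/2) exp(−SS/(2σ²)), so the posterior is Inverse-Gamma(α + n/2, β + SS/2) = Inverse-Gamma(8.5, 16.655).
The mode of Inverse-Gamma(a, b) is b/(a+1) = 16.655/9.5 ≈ 1.753.

σ̂²_MAP = 1.753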